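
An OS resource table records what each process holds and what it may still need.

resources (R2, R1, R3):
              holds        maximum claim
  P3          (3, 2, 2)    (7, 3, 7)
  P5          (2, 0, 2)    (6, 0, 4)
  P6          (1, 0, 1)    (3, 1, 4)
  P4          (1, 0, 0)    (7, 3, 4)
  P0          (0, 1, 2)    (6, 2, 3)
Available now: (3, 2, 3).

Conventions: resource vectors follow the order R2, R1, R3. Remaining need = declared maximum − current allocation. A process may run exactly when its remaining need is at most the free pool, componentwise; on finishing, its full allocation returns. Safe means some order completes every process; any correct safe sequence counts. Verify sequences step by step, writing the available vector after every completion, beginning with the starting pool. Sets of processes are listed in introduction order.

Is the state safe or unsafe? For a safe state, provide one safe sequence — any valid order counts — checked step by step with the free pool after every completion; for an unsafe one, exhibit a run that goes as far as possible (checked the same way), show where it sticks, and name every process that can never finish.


SAFE, for example via the order P6, P5, P0, P4, P3.
Key observation: the order's first zero-slack moment is P6 ((2, 1, 3) needed, (3, 2, 3) free — a requested resource with nothing to spare).
Walking it through:
  pool = (3, 2, 3)
  P6: need (2, 1, 3) fits (3, 2, 3); releases (1, 0, 1), pool now (4, 2, 4)
  P5: need (4, 0, 2) fits (4, 2, 4); releases (2, 0, 2), pool now (6, 2, 6)
  P0: need (6, 1, 1) fits (6, 2, 6); releases (0, 1, 2), pool now (6, 3, 8)
  P4: need (6, 3, 4) fits (6, 3, 8); releases (1, 0, 0), pool now (7, 3, 8)
  P3: need (4, 1, 5) fits (7, 3, 8); releases (3, 2, 2), pool now (10, 5, 10)


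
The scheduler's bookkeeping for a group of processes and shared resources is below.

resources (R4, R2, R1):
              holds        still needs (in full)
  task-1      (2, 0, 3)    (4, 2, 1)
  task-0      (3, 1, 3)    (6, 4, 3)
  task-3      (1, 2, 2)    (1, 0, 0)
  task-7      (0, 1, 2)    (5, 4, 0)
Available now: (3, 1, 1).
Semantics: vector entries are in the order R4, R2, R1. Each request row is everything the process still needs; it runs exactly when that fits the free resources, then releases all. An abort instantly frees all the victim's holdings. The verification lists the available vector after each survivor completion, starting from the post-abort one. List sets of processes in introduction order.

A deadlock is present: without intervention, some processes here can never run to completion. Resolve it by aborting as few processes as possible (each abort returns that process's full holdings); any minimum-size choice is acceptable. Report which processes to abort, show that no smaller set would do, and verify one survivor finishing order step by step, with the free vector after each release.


Abort task-0.
Key observation: task-7 had no path to completion before; after the abort of task-0 ((3, 1, 3) returned), step 3 is where it fits.
Why nothing smaller works: aborting no one leaves the state deadlocked as given.
The survivors complete as task-3, task-1, task-7. Step-by-step check (starting from the post-abort pool):
  pool = (6, 2, 4)
  task-3 needs (1, 0, 0) <= (6, 2, 4) -> finishes; pool += (1, 2, 2) = (7, 4, 6)
  task-1 needs (4, 2, 1) <= (7, 4, 6) -> finishes; pool += (2, 0, 3) = (9, 4, 9)
  task-7 needs (5, 4, 0) <= (9, 4, 9) -> finishes; pool += (0, 1, 2) = (9, 5, 11)


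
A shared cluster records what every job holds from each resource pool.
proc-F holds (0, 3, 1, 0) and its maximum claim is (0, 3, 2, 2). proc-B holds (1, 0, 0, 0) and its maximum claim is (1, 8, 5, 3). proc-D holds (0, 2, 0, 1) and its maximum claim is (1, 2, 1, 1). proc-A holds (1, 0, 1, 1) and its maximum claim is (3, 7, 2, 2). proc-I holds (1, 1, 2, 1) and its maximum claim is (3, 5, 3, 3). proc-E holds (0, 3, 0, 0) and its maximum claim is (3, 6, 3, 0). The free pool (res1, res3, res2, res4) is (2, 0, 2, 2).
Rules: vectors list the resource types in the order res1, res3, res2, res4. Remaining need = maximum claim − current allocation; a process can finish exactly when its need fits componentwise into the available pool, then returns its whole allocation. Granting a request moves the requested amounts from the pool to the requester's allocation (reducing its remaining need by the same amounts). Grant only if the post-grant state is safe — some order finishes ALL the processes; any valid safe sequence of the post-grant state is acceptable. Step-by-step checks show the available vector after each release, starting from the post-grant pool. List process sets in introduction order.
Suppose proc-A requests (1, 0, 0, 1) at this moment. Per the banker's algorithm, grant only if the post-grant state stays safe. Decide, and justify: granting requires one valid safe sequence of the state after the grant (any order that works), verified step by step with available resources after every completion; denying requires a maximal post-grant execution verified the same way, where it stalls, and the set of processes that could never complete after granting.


DENY: after the grant no complete ordering would exist.
Key observation: after proc-D, proc-F the pool peaks at (1, 5, 3, 2), and each blocked process is short somewhere: proc-B on res3, res2, res4; proc-A on res3; proc-I on res1; proc-E on res1.
After a pretend grant, a maximal execution: proc-D, proc-F — then nothing else fits. Step-by-step check:
  pool = (1, 0, 2, 1)
  proc-D needs (1, 0, 1, 0) <= (1, 0, 2, 1) -> finishes; pool += (0, 2, 0, 1) = (1, 2, 2, 2)
  proc-F needs (0, 0, 1, 2) <= (1, 2, 2, 2) -> finishes; pool += (0, 3, 1, 0) = (1, 5, 3, 2)
  proc-B still needs (0, 8, 5, 3) but only (1, 5, 3, 2) is free — short on res3, res2 and res4
  proc-A still needs (1, 7, 1, 0) but only (1, 5, 3, 2) is free — short on res3
  proc-I still needs (2, 4, 1, 2) but only (1, 5, 3, 2) is free — short on res1
  proc-E still needs (3, 3, 3, 0) but only (1, 5, 3, 2) is free — short on res1
Had the request been granted, proc-B, proc-A, proc-I and proc-E could never finish.


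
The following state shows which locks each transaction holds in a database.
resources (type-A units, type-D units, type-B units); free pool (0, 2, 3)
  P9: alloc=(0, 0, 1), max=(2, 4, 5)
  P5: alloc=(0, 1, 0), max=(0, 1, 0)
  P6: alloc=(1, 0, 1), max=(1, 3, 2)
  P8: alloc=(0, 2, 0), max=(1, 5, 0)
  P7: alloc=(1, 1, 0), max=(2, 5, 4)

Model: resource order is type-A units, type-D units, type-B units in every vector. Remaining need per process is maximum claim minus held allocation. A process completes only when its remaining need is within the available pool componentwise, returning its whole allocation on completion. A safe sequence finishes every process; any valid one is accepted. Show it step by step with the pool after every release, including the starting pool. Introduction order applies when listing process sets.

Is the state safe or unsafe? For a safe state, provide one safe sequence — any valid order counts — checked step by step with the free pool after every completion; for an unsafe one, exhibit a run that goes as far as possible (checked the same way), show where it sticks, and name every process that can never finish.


SAFE. One safe sequence: P5, P6, P8, P7, P9.
Key observation: the order's first zero-slack moment is P6 ((0, 3, 1) needed, (0, 3, 3) free — a requested resource with nothing to spare).
Walking it through:
  pool = (0, 2, 3)
  P5 needs (0, 0, 0) <= (0, 2, 3) -> finishes; pool += (0, 1, 0) = (0, 3, 3)
  P6 needs (0, 3, 1) <= (0, 3, 3) -> finishes; pool += (1, 0, 1) = (1, 3, 4)
  P8 needs (1, 3, 0) <= (1, 3, 4) -> finishes; pool += (0, 2, 0) = (1, 5, 4)
  P7 needs (1, 4, 4) <= (1, 5, 4) -> finishes; pool += (1, 1, 0) = (2, 6, 4)
  P9 needs (2, 4, 4) <= (2, 6, 4) -> finishes; pool += (0, 0, 1) = (2, 6, 5)


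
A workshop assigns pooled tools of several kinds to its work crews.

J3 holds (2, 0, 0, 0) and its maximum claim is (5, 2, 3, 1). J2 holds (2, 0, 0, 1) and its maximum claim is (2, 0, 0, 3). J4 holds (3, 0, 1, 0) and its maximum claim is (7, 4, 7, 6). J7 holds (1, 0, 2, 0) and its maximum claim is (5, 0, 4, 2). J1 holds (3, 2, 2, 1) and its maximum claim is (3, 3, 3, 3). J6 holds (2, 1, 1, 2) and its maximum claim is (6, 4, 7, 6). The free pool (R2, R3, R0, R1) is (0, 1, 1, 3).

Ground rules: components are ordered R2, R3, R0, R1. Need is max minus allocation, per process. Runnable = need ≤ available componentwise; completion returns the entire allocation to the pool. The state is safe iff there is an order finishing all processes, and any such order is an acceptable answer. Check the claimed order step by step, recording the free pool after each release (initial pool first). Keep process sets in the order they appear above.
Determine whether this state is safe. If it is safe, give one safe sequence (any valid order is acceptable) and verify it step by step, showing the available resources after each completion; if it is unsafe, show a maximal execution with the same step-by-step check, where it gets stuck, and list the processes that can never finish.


The state is UNSAFE.
Key observation: the pool after J2, J1, J3, J7 is (8, 3, 5, 5); every surviving request exceeds it in R0, so progress ends there.
Going as far as possible: J2, J1, J3, J7; after that, nothing fits. Step-by-step check:
  pool = (0, 1, 1, 3)
  run J2 (needs (0, 0, 0, 2), free (0, 1, 1, 3)); after release of (2, 0, 0, 1) the pool is (2, 1, 1, 4)
  run J1 (needs (0, 1, 1, 2), free (2, 1, 1, 4)); after release of (3, 2, 2, 1) the pool is (5, 3, 3, 5)
  run J3 (needs (3, 2, 3, 1), free (5, 3, 3, 5)); after release of (2, 0, 0, 0) the pool is (7, 3, 3, 5)
  run J7 (needs (4, 0, 2, 2), free (7, 3, 3, 5)); after release of (1, 0, 2, 0) the pool is (8, 3, 5, 5)
  blocked: J4 wants (4, 4, 6, 6), pool (8, 3, 5, 5) — not enough R3, R0 and R1
  blocked: J6 wants (4, 3, 6, 4), pool (8, 3, 5, 5) — not enough R0
Never able to finish: J4 and J6.


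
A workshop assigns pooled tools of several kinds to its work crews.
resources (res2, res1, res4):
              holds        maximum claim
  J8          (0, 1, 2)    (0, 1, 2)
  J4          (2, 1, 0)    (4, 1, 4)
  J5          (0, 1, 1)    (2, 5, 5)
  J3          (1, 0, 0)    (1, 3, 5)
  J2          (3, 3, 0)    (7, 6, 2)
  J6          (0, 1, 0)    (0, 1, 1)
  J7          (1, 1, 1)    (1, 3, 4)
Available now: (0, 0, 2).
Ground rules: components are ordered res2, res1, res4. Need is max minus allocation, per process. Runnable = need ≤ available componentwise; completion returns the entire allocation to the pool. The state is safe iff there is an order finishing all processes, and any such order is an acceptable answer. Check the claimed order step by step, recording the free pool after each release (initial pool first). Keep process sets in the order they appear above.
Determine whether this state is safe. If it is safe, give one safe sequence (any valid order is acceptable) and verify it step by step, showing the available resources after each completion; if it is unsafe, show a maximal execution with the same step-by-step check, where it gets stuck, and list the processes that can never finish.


The state is SAFE; one workable sequence: J6, J8, J7, J3, J4, J5, J2.
Key observation: at J7 the run first touches a limit — (0, 2, 3) against (0, 2, 4), exact on a resource it actually requests.
Step-by-step check:
  pool = (0, 0, 2)
  J6: need (0, 0, 1) fits (0, 0, 2); releases (0, 1, 0), pool now (0, 1, 2)
  J8: need (0, 0, 0) fits (0, 1, 2); releases (0, 1, 2), pool now (0, 2, 4)
  J7: need (0, 2, 3) fits (0, 2, 4); releases (1, 1, 1), pool now (1, 3, 5)
  J3: need (0, 3, 5) fits (1, 3, 5); releases (1, 0, 0), pool now (2, 3, 5)
  J4: need (2, 0, 4) fits (2, 3, 5); releases (2, 1, 0), pool now (4, 4, 5)
  J5: need (2, 4, 4) fits (4, 4, 5); releases (0, 1, 1), pool now (4, 5, 6)
  J2: need (4, 3, 2) fits (4, 5, 6); releases (3, 3, 0), pool now (7, 8, 6)


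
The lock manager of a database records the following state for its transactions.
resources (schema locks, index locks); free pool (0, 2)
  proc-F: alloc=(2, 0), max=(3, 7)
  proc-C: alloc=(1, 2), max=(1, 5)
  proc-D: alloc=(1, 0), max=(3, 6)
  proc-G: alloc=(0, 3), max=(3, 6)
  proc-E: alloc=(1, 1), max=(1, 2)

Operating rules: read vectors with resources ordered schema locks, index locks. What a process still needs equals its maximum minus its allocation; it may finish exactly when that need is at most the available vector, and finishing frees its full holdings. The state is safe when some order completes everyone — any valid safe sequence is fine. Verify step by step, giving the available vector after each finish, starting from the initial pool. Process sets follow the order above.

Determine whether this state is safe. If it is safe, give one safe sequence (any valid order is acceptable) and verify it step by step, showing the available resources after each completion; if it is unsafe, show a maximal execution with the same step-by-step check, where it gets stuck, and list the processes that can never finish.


The state is UNSAFE.
Key observation: after proc-E, proc-C the pool peaks at (2, 5), and each blocked process is short somewhere: proc-F on index locks; proc-D on index locks; proc-G on schema locks.
A maximal execution: proc-E, proc-C — then nothing else fits. Step-by-step check:
  pool = (0, 2)
  proc-E needs (0, 1) <= (0, 2) -> finishes; pool += (1, 1) = (1, 3)
  proc-C needs (0, 3) <= (1, 3) -> finishes; pool += (1, 2) = (2, 5)
  proc-F cannot run: need (1, 7) vs free (2, 5) (insufficient index locks)
  proc-D cannot run: need (2, 6) vs free (2, 5) (insufficient index locks)
  proc-G cannot run: need (3, 3) vs free (2, 5) (insufficient schema locks)
Processes that can never finish: proc-F, proc-D and proc-G.


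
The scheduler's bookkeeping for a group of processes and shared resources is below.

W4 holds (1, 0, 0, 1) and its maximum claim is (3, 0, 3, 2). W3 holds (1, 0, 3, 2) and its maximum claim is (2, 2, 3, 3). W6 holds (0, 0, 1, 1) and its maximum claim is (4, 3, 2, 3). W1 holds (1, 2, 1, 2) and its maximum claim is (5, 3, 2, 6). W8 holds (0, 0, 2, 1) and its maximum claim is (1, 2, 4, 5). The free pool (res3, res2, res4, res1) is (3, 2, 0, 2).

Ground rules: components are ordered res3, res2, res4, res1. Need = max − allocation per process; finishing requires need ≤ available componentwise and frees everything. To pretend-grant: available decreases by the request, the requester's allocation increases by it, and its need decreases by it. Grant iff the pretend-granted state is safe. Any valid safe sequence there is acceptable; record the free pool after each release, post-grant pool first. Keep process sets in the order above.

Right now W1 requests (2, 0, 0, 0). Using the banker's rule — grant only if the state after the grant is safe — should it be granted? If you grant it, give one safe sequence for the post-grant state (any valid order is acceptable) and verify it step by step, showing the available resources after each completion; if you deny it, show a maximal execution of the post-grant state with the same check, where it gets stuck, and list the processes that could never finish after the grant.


GRANT — the state after the grant stays safe, e.g. via W3, W1, W8, W4, W6.
Key observation: (1, 2, 0, 2) free after granting still covers W3 first, and each release covers the next.
Verifying the post-grant state step by step:
  pool = (1, 2, 0, 2)
  W3: need (1, 2, 0, 1) fits (1, 2, 0, 2); releases (1, 0, 3, 2), pool now (2, 2, 3, 4)
  W1: need (2, 1, 1, 4) fits (2, 2, 3, 4); releases (3, 2, 1, 2), pool now (5, 4, 4, 6)
  W8: need (1, 2, 2, 4) fits (5, 4, 4, 6); releases (0, 0, 2, 1), pool now (5, 4, 6, 7)
  W4: need (2, 0, 3, 1) fits (5, 4, 6, 7); releases (1, 0, 0, 1), pool now (6, 4, 6, 8)
  W6: need (4, 3, 1, 2) fits (6, 4, 6, 8); releases (0, 0, 1, 1), pool now (6, 4, 7, 9)


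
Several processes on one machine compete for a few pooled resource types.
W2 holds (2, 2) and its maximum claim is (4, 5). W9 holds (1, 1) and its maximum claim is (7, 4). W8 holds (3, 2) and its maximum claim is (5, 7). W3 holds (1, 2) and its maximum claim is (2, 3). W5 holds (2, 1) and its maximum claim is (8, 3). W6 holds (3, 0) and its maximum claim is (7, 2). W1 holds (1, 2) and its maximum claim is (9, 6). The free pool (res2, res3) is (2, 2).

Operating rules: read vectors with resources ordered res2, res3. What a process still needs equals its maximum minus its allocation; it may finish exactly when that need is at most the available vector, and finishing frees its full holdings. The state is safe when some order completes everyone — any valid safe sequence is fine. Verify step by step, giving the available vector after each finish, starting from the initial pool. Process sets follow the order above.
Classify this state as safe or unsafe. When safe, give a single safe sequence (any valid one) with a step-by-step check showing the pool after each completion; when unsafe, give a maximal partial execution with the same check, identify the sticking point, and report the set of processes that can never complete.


SAFE. One safe sequence: W3, W2, W8, W5, W1, W6, W9.
Key observation: nothing binds to the last unit here — the tightest requested-resource margin is 1, first seen at W3 ((1, 1) against (2, 2)).
Check, step by step:
  pool = (2, 2)
  run W3 (needs (1, 1), free (2, 2)); after release of (1, 2) the pool is (3, 4)
  run W2 (needs (2, 3), free (3, 4)); after release of (2, 2) the pool is (5, 6)
  run W8 (needs (2, 5), free (5, 6)); after release of (3, 2) the pool is (8, 8)
  run W5 (needs (6, 2), free (8, 8)); after release of (2, 1) the pool is (10, 9)
  run W1 (needs (8, 4), free (10, 9)); after release of (1, 2) the pool is (11, 11)
  run W6 (needs (4, 2), free (11, 11)); after release of (3, 0) the pool is (14, 11)
  run W9 (needs (6, 3), free (14, 11)); after release of (1, 1) the pool is (15, 12)


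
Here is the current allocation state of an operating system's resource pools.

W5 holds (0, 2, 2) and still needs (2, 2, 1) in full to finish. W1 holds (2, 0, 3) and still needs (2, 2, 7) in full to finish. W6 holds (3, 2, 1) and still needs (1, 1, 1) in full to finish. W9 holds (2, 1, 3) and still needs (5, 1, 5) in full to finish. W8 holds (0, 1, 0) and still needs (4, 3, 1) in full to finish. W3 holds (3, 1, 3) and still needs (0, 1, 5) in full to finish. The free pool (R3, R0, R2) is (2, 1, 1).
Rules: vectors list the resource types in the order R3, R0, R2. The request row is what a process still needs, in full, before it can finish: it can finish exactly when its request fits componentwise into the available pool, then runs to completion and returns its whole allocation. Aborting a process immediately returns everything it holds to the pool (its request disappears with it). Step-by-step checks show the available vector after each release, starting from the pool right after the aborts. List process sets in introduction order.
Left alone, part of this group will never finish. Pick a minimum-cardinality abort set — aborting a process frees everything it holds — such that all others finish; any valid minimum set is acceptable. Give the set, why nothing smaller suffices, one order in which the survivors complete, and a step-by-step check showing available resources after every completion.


The answer: abort W1.
Key observation: no ordering could ever have run W3 before the abort of W1; with (2, 0, 3) back in the pool it fits at step 2.
No smaller set exists: with zero aborts the deadlock remains.
The survivors complete as W6, W3, W9, W5, W8. Walking it through (starting from the post-abort pool):
  pool = (4, 1, 4)
  W6: need (1, 1, 1) fits (4, 1, 4); releases (3, 2, 1), pool now (7, 3, 5)
  W3: need (0, 1, 5) fits (7, 3, 5); releases (3, 1, 3), pool now (10, 4, 8)
  W9: need (5, 1, 5) fits (10, 4, 8); releases (2, 1, 3), pool now (12, 5, 11)
  W5: need (2, 2, 1) fits (12, 5, 11); releases (0, 2, 2), pool now (12, 7, 13)
  W8: need (4, 3, 1) fits (12, 7, 13); releases (0, 1, 0), pool now (12, 8, 13)


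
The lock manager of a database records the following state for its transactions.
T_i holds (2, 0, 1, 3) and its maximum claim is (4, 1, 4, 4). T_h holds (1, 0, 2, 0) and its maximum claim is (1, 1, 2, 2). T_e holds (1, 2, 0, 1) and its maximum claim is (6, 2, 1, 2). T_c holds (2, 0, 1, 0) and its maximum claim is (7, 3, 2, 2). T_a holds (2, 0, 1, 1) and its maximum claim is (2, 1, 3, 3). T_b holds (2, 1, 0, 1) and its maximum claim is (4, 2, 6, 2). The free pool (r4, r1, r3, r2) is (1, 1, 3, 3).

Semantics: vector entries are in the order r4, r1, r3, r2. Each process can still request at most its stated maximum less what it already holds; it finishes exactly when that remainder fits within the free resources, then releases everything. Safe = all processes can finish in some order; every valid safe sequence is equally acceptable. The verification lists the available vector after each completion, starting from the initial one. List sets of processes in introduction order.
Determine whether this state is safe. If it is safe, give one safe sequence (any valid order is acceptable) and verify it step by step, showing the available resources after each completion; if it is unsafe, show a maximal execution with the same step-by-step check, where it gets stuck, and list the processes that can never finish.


SAFE. One safe sequence: T_a, T_h, T_b, T_e, T_c, T_i.
Key observation: T_a marks the first exact bind of the order: its need (0, 1, 2, 2) fits the free (1, 1, 3, 3) with zero slack on a requested resource.
Walking it through:
  pool = (1, 1, 3, 3)
  run T_a (needs (0, 1, 2, 2), free (1, 1, 3, 3)); after release of (2, 0, 1, 1) the pool is (3, 1, 4, 4)
  run T_h (needs (0, 1, 0, 2), free (3, 1, 4, 4)); after release of (1, 0, 2, 0) the pool is (4, 1, 6, 4)
  run T_b (needs (2, 1, 6, 1), free (4, 1, 6, 4)); after release of (2, 1, 0, 1) the pool is (6, 2, 6, 5)
  run T_e (needs (5, 0, 1, 1), free (6, 2, 6, 5)); after release of (1, 2, 0, 1) the pool is (7, 4, 6, 6)
  run T_c (needs (5, 3, 1, 2), free (7, 4, 6, 6)); after release of (2, 0, 1, 0) the pool is (9, 4, 7, 6)
  run T_i (needs (2, 1, 3, 1), free (9, 4, 7, 6)); after release of (2, 0, 1, 3) the pool is (11, 4, 8, 9)


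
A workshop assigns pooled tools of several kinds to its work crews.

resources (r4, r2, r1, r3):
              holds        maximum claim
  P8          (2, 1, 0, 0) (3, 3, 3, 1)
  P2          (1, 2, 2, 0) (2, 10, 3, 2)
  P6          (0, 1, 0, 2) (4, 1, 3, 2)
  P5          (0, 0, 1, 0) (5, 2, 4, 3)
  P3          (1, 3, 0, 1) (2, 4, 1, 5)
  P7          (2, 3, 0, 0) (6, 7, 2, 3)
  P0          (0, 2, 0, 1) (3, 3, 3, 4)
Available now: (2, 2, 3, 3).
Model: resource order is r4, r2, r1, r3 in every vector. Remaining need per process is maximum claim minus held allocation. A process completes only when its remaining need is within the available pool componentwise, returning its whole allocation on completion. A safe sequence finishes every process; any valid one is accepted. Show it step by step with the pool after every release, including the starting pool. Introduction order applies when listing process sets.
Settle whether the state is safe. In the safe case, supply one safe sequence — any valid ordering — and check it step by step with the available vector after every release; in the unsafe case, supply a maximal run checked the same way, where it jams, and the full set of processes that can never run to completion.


SAFE — a valid safe sequence is P8, P0, P7, P5, P2, P6, P3.
Key observation: P8 is the earliest step where a requested resource binds exactly: need (1, 2, 3, 1), pool (2, 2, 3, 3) at its turn.
Check, step by step:
  pool = (2, 2, 3, 3)
  P8 needs (1, 2, 3, 1) <= (2, 2, 3, 3) -> finishes; pool += (2, 1, 0, 0) = (4, 3, 3, 3)
  P0 needs (3, 1, 3, 3) <= (4, 3, 3, 3) -> finishes; pool += (0, 2, 0, 1) = (4, 5, 3, 4)
  P7 needs (4, 4, 2, 3) <= (4, 5, 3, 4) -> finishes; pool += (2, 3, 0, 0) = (6, 8, 3, 4)
  P5 needs (5, 2, 3, 3) <= (6, 8, 3, 4) -> finishes; pool += (0, 0, 1, 0) = (6, 8, 4, 4)
  P2 needs (1, 8, 1, 2) <= (6, 8, 4, 4) -> finishes; pool += (1, 2, 2, 0) = (7, 10, 6, 4)
  P6 needs (4, 0, 3, 0) <= (7, 10, 6, 4) -> finishes; pool += (0, 1, 0, 2) = (7, 11, 6, 6)
  P3 needs (1, 1, 1, 4) <= (7, 11, 6, 6) -> finishes; pool += (1, 3, 0, 1) = (8, 14, 6, 7)


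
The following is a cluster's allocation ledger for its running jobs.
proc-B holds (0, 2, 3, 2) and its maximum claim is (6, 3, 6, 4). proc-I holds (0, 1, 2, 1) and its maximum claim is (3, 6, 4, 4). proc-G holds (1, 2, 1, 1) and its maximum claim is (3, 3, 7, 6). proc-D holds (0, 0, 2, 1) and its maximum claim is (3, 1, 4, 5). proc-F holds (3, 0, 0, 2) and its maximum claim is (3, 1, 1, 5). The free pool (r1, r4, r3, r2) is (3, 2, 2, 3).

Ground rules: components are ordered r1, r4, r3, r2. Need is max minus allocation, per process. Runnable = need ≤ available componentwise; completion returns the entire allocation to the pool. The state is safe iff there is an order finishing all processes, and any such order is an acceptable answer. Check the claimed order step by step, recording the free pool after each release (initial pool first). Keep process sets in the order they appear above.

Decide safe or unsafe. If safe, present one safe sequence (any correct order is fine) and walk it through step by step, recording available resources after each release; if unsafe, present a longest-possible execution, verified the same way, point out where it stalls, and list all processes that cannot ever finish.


SAFE. One safe sequence: proc-F, proc-D, proc-B, proc-G, proc-I.
Key observation: the first exact fit in this order is proc-F — it needs (0, 1, 1, 3) with (3, 2, 2, 3) free, meeting a requested resource to the last unit.
Check, step by step:
  pool = (3, 2, 2, 3)
  run proc-F (needs (0, 1, 1, 3), free (3, 2, 2, 3)); after release of (3, 0, 0, 2) the pool is (6, 2, 2, 5)
  run proc-D (needs (3, 1, 2, 4), free (6, 2, 2, 5)); after release of (0, 0, 2, 1) the pool is (6, 2, 4, 6)
  run proc-B (needs (6, 1, 3, 2), free (6, 2, 4, 6)); after release of (0, 2, 3, 2) the pool is (6, 4, 7, 8)
  run proc-G (needs (2, 1, 6, 5), free (6, 4, 7, 8)); after release of (1, 2, 1, 1) the pool is (7, 6, 8, 9)
  run proc-I (needs (3, 5, 2, 3), free (7, 6, 8, 9)); after release of (0, 1, 2, 1) the pool is (7, 7, 10, 10)


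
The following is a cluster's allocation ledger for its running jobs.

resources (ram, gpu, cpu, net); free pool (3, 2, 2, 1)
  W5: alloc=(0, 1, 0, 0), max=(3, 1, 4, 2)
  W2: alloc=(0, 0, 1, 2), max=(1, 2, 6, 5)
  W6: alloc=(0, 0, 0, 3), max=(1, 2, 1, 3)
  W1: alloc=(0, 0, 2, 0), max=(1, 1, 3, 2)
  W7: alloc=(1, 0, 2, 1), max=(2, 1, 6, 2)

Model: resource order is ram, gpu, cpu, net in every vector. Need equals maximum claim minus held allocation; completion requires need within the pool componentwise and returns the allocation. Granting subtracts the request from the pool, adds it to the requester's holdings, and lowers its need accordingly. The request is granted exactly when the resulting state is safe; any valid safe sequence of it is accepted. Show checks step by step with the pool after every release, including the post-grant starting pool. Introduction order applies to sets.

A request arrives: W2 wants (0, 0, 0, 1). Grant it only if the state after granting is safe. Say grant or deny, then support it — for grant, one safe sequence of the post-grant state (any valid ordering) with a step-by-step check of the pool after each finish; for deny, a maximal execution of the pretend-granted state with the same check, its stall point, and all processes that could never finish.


GRANT. The post-grant state is safe; one safe sequence: W6, W1, W5, W7, W2.
Key observation: post-grant, (3, 2, 2, 0) remains, and an order beginning with W6 completes everyone.
Check on the post-grant state, step by step:
  pool = (3, 2, 2, 0)
  W6 needs (1, 2, 1, 0) <= (3, 2, 2, 0) -> finishes; pool += (0, 0, 0, 3) = (3, 2, 2, 3)
  W1 needs (1, 1, 1, 2) <= (3, 2, 2, 3) -> finishes; pool += (0, 0, 2, 0) = (3, 2, 4, 3)
  W5 needs (3, 0, 4, 2) <= (3, 2, 4, 3) -> finishes; pool += (0, 1, 0, 0) = (3, 3, 4, 3)
  W7 needs (1, 1, 4, 1) <= (3, 3, 4, 3) -> finishes; pool += (1, 0, 2, 1) = (4, 3, 6, 4)
  W2 needs (1, 2, 5, 2) <= (4, 3, 6, 4) -> finishes; pool += (0, 0, 1, 3) = (4, 3, 7, 7)


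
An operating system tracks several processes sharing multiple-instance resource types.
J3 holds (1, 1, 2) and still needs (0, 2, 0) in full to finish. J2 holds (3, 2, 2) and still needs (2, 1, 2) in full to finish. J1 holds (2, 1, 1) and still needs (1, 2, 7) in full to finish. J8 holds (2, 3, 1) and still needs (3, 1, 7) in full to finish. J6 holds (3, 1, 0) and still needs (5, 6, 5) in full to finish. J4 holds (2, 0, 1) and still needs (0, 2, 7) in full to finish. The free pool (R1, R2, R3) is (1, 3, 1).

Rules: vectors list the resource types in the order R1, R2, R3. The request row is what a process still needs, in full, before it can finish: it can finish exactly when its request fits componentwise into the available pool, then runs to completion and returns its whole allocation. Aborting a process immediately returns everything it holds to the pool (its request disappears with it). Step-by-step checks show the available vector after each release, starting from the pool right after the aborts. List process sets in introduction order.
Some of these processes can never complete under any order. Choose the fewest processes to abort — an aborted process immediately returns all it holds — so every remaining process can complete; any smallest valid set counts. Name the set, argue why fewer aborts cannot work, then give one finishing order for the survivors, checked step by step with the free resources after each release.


Minimum abort set: J8 and J4.
Key observation: the returned (4, 3, 2) from J8 and J4 is what brings J1 — unrunnable before, under any order — into play at step 3.
No one abort is enough; case by case: J3 alone leaves J1 blocked (short on R3); J2 alone leaves J1 blocked (short on R3); J1 alone leaves J8 blocked (short on R3); J8 alone leaves J1 blocked (short on R3); J6 alone leaves J1 blocked (short on R3); J4 alone leaves J1 blocked (short on R3).
The survivors complete as J2, J3, J1, J6. Check, step by step (starting from the post-abort pool):
  pool = (5, 6, 3)
  J2 needs (2, 1, 2) <= (5, 6, 3) -> finishes; pool += (3, 2, 2) = (8, 8, 5)
  J3 needs (0, 2, 0) <= (8, 8, 5) -> finishes; pool += (1, 1, 2) = (9, 9, 7)
  J1 needs (1, 2, 7) <= (9, 9, 7) -> finishes; pool += (2, 1, 1) = (11, 10, 8)
  J6 needs (5, 6, 5) <= (11, 10, 8) -> finishes; pool += (3, 1, 0) = (14, 11, 8)


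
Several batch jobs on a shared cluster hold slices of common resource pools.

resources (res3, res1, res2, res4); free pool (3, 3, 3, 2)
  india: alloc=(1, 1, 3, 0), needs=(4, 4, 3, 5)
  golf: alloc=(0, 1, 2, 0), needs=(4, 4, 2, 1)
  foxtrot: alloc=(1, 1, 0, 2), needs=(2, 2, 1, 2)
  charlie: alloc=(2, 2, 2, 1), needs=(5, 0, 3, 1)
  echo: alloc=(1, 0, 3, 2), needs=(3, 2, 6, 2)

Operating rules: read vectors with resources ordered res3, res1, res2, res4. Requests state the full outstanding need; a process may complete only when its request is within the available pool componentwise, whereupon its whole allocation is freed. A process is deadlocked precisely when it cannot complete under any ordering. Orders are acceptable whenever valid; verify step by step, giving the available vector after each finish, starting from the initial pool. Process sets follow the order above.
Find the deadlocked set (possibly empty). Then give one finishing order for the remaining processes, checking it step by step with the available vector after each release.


Deadlocked: india, charlie and echo.
Key observation: after foxtrot, golf the pool peaks at (4, 5, 5, 4), and each blocked process is short somewhere: india on res4; charlie on res3; echo on res2.
One completion order for the rest: foxtrot, golf. Verifying each step:
  pool = (3, 3, 3, 2)
  run foxtrot (needs (2, 2, 1, 2), free (3, 3, 3, 2)); after release of (1, 1, 0, 2) the pool is (4, 4, 3, 4)
  run golf (needs (4, 4, 2, 1), free (4, 4, 3, 4)); after release of (0, 1, 2, 0) the pool is (4, 5, 5, 4)
None of the blocked processes ever fits:
  india still needs (4, 4, 3, 5) but only (4, 5, 5, 4) is free — short on res4
  charlie still needs (5, 0, 3, 1) but only (4, 5, 5, 4) is free — short on res3
  echo still needs (3, 2, 6, 2) but only (4, 5, 5, 4) is free — short on res2


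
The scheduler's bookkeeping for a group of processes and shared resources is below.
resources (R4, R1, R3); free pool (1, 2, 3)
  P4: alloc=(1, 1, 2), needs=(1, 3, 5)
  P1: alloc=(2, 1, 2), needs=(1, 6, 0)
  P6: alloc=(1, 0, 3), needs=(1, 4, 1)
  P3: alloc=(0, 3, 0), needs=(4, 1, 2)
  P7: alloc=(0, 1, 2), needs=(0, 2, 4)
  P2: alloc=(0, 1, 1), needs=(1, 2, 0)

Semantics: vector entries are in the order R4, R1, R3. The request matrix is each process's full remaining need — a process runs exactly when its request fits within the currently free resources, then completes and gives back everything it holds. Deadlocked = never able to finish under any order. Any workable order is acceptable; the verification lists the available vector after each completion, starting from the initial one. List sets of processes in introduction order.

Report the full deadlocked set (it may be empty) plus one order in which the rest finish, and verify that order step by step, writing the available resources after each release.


Deadlocked set: P1 and P3.
Key observation: after P2, P7, P6, P4 the pool peaks at (3, 5, 11), and each blocked process is short somewhere: P1 on R1; P3 on R4.
One completion order for the rest: P2, P7, P6, P4. Check, step by step:
  pool = (1, 2, 3)
  P2 needs (1, 2, 0) <= (1, 2, 3) -> finishes; pool += (0, 1, 1) = (1, 3, 4)
  P7 needs (0, 2, 4) <= (1, 3, 4) -> finishes; pool += (0, 1, 2) = (1, 4, 6)
  P6 needs (1, 4, 1) <= (1, 4, 6) -> finishes; pool += (1, 0, 3) = (2, 4, 9)
  P4 needs (1, 3, 5) <= (2, 4, 9) -> finishes; pool += (1, 1, 2) = (3, 5, 11)
None of the blocked processes ever fits:
  P1 cannot run: need (1, 6, 0) vs free (3, 5, 11) (insufficient R1)
  P3 cannot run: need (4, 1, 2) vs free (3, 5, 11) (insufficient R4)


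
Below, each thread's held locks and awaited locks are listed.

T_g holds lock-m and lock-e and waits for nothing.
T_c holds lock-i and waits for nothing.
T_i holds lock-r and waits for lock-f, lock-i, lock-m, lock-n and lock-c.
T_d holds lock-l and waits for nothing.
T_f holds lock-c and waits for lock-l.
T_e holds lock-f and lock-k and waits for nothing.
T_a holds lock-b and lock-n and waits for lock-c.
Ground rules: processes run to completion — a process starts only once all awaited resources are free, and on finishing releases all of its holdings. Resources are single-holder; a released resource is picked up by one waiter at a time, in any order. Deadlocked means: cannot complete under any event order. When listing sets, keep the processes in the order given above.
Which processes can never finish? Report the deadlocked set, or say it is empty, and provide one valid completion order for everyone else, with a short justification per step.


No process is deadlocked.
Key observation: the wait relation is loop-free; peeling off processes with no waits unwinds the whole state.
A valid finishing order for the others: T_d, T_c, T_f, T_a, T_g, T_e, T_i.
Verifying each step:
  run T_d (it waits on nothing); releases lock-l
  run T_c (it waits on nothing); releases lock-i
  run T_f (all its waits — lock-l — are resolved); releases lock-c
  run T_a (all its waits — lock-c — are resolved); releases lock-b and lock-n
  run T_g (it waits on nothing); releases lock-m and lock-e
  run T_e (it waits on nothing); releases lock-f and lock-k
  run T_i (all its waits — lock-f, lock-i, lock-m, lock-n and lock-c — are resolved); releases lock-r


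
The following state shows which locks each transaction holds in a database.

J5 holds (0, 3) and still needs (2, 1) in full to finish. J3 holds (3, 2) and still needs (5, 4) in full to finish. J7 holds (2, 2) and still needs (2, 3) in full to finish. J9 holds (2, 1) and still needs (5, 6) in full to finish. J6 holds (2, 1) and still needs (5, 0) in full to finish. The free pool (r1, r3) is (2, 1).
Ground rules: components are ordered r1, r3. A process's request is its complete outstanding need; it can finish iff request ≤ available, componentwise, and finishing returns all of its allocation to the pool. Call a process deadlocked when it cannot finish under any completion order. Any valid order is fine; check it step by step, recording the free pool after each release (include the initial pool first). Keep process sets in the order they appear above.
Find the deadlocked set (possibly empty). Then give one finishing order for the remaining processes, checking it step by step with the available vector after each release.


Deadlocked set: J3, J9 and J6.
Key observation: even finishing J5, J7 leaves just (4, 6) free — too little r1 for any of the remaining processes.
A valid finishing order for the others: J5, J7. Check, step by step:
  pool = (2, 1)
  run J5 (needs (2, 1), free (2, 1)); after release of (0, 3) the pool is (2, 4)
  run J7 (needs (2, 3), free (2, 4)); after release of (2, 2) the pool is (4, 6)
The blocked processes can never fit:
  blocked: J3 wants (5, 4), pool (4, 6) — not enough r1
  blocked: J9 wants (5, 6), pool (4, 6) — not enough r1
  blocked: J6 wants (5, 0), pool (4, 6) — not enough r1


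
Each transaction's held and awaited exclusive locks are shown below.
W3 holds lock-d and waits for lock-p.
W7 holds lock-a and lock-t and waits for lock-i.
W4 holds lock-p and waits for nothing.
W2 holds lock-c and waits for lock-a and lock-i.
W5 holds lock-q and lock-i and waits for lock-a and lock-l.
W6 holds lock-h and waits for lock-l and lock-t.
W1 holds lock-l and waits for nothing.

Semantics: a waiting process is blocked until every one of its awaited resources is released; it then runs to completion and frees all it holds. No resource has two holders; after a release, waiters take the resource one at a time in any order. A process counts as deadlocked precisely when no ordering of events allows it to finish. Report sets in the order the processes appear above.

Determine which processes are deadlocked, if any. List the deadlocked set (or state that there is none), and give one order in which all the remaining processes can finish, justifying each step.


Deadlocked set: W7, W2, W5 and W6.
Key observation: W7 -> W5 -> W7 is a circular wait — nothing in it can go first; W2 and W6 wait into the deadlock from upstream.
A valid finishing order for the others: W4, W3, W1.
Verifying each step:
  W4 waits on nothing -> runs at once and releases lock-p
  W3: everything it awaited (lock-p) is free; runs, freeing lock-d
  W1 waits on nothing -> runs at once and releases lock-l


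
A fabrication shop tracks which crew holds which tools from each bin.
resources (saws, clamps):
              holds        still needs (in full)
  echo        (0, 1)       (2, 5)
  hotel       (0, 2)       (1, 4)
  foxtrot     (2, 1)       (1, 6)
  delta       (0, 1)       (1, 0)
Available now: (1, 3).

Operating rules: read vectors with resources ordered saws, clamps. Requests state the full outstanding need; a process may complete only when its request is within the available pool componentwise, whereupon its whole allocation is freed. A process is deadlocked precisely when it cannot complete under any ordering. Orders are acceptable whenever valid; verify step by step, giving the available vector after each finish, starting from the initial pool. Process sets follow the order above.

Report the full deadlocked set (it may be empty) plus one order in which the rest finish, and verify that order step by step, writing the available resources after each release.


Nothing here is deadlocked.
Key observation: delta fits the free pool immediately, and its release cascades until everyone finishes.
A valid finishing order for the others: delta, hotel, foxtrot, echo. Check, step by step:
  pool = (1, 3)
  run delta (needs (1, 0), free (1, 3)); after release of (0, 1) the pool is (1, 4)
  run hotel (needs (1, 4), free (1, 4)); after release of (0, 2) the pool is (1, 6)
  run foxtrot (needs (1, 6), free (1, 6)); after release of (2, 1) the pool is (3, 7)
  run echo (needs (2, 5), free (3, 7)); after release of (0, 1) the pool is (3, 8)
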